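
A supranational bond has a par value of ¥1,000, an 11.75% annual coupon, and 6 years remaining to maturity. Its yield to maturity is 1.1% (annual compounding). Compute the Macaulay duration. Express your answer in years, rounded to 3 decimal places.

4.936 years

Periodic yield y = 0.011. Discount each cash flow and weight by its year:
  t   CF        PV=CF/(1+0.011)^t    t·PV
  1       117.50       116.2216       116.2216
  2       117.50       114.9570       229.9141
  3       117.50       113.7063       341.1188
  4       117.50       112.4691       449.8764
  5       117.50       111.2454       556.2270
  6     1,117.50     1,046.5033     6,279.0197
  Σ                  1,615.1027     7,972.3776
Price P = Σ PV = 1,615.1027.
Macaulay duration = Σ(t·PV) / P = 7,972.3776 / 1,615.1027 = 4.93614 years.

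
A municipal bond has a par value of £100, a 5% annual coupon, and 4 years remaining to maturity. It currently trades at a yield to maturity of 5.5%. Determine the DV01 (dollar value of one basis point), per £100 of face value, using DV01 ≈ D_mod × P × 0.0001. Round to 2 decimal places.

£0.03

Periodic yield y = 0.055.
  t   CF        PV=CF/(1+0.055)^t    t·PV
  1         5.00         4.7393         4.7393
  2         5.00         4.4923         8.9845
  3         5.00         4.2581        12.7742
  4       105.00        84.7578       339.0310
  Σ                     98.2474       365.5291
P = 98.2474; D_Mac = 3.72050 yrs; D_mod = 3.52654 yrs.
DV01 ≈ 3.52654 × 98.2474 × 0.0001 = 0.034647.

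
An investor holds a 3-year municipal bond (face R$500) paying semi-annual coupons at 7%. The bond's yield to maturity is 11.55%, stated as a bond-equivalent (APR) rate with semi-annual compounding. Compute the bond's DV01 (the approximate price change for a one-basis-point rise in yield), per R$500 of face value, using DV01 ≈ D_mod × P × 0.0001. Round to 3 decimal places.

Periodic yield y = 0.05775.
  t   CF        PV=CF/(1+0.05775)^t    t·PV
  1        17.50        16.5446        16.5446
  2        17.50        15.6413        31.2825
  3        17.50        14.7873        44.3619
  4        17.50        13.9800        55.9198
  5        17.50        13.2167        66.0835
  6       517.50       369.4980     2,216.9883
  Σ                    443.6678     2,431.1806
P = 443.6678; D_Mac = 5.47973 half-year periods = 2.73987 yrs; D_mod = 2.59028 yrs.
DV01 ≈ 2.59028 × 443.6678 × 0.0001 = 0.114922.

R$0.115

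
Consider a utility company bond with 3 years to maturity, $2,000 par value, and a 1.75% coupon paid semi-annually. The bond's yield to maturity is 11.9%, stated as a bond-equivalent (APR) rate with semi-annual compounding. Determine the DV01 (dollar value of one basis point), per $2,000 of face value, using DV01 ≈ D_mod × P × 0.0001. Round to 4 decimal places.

Periodic yield y = 0.0595.
  t   CF        PV=CF/(1+0.0595)^t    t·PV
  1        17.50        16.5172        16.5172
  2        17.50        15.5896        31.1793
  3        17.50        14.7141        44.1424
  4        17.50        13.8878        55.5513
  5        17.50        13.1079        65.5395
  6     2,017.50     1,426.2898     8,557.7388
  Σ                  1,500.1065     8,770.6686
P = 1,500.1065; D_Mac = 5.84670 half-year periods = 2.92335 yrs; D_mod = 2.75918 yrs.
DV01 ≈ 2.75918 × 1,500.1065 × 0.0001 = 0.413906.

$0.4139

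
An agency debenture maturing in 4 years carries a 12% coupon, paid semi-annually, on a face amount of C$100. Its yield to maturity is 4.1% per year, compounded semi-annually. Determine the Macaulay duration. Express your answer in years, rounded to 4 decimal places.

3.3863 years

Periodic yield y = 0.0205. Discount each cash flow and weight by its period:
  t   CF        PV=CF/(1+0.0205)^t    t·PV
  1         6.00         5.8795         5.8795
  2         6.00         5.7614        11.5227
  3         6.00         5.6456        16.9369
  4         6.00         5.5322        22.1289
  5         6.00         5.4211        27.1054
  6         6.00         5.3122        31.8731
  7         6.00         5.2055        36.4383
  8       106.00        90.1160       720.9278
  Σ                    128.8734       872.8126
Price P = Σ PV = 128.8734.
Macaulay duration = Σ(t·PV) / P = 872.8126 / 128.8734 = 6.77264 half-year periods.
In years: 6.77264 / 2 = 3.38632 years.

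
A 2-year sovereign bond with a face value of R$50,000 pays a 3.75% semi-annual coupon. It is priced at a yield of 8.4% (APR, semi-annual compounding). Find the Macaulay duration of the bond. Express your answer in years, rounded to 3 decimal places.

1.943 years

Periodic yield y = 0.042. Discount each cash flow and weight by its period:
  t   CF        PV=CF/(1+0.042)^t    t·PV
  1       937.50       899.7121       899.7121
  2       937.50       863.4473     1,726.8946
  3       937.50       828.6442     2,485.9327
  4    50,937.50    43,208.2573   172,833.0291
  Σ                 45,800.0609   177,945.5686
Price P = Σ PV = 45,800.0609.
Macaulay duration = Σ(t·PV) / P = 177,945.5686 / 45,800.0609 = 3.88527 half-year periods.
In years: 3.88527 / 2 = 1.94263 years.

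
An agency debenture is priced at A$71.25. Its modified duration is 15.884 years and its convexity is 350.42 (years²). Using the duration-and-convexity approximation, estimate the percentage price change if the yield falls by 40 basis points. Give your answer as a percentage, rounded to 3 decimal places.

+6.634%

Duration effect: -D_mod·Δy = -15.884 × (-0.004) = +0.063536
Convexity effect: ½·C·(Δy)² = 0.5 × 350.42 × (-0.004)² = +0.00280336
ΔP/P ≈ +0.063536 + 0.00280336 = +0.06633936
= +6.633936%.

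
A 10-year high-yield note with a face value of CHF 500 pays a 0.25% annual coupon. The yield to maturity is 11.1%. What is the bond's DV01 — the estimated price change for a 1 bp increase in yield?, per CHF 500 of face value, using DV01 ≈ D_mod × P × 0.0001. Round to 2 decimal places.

Periodic yield y = 0.111.
  t   CF        PV=CF/(1+0.111)^t    t·PV
  1         1.25         1.1251         1.1251
  2         1.25         1.0127         2.0254
  3         1.25         0.9115         2.7346
  4         1.25         0.8205         3.2818
  5         1.25         0.7385         3.6924
  6         1.25         0.6647         3.9882
  7         1.25         0.5983         4.1880
  8         1.25         0.5385         4.3081
  9         1.25         0.4847         4.3624
  10      501.25       174.9499     1,749.4994
  Σ                    181.8444     1,779.2055
P = 181.8444; D_Mac = 9.78422 yrs; D_mod = 8.80668 yrs.
DV01 ≈ 8.80668 × 181.8444 × 0.0001 = 0.160145.

CHF 0.16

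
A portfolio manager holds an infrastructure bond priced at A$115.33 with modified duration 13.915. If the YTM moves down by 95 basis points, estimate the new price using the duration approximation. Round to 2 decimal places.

Duration approximation: ΔP/P ≈ -D_mod · Δy = -13.915 × (-0.0095) = +0.1321925.
New price ≈ 115.33 × (1 + 0.1321925) = 130.575761025.

A$130.58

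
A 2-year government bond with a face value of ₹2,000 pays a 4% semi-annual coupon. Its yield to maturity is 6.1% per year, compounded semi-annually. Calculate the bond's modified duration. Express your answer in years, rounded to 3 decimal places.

Periodic yield y = 0.0305. First find Macaulay duration:
  t   CF        PV=CF/(1+0.0305)^t    t·PV
  1        40.00        38.8161        38.8161
  2        40.00        37.6673        75.3345
  3        40.00        36.5524       109.6572
  4     2,040.00     1,808.9984     7,235.9936
  Σ                  1,922.0342     7,459.8015
P = 1,922.0342; Macaulay duration = 7,459.8015 / 1,922.0342 = 3.88120 half-year periods = 1.94060 years.
Modified duration = D_Mac / (1 + y) = 1.94060 / 1.0305 = 1.88316 years.

1.883 years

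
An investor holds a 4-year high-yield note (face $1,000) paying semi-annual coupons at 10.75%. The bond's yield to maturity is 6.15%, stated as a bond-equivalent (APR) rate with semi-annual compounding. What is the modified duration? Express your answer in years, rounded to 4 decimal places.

Periodic yield y = 0.03075. First find Macaulay duration:
  t   CF        PV=CF/(1+0.03075)^t    t·PV
  1        53.75        52.1465        52.1465
  2        53.75        50.5908       101.1817
  3        53.75        49.0816       147.2447
  4        53.75        47.6173       190.4693
  5        53.75        46.1968       230.9839
  6        53.75        44.8186       268.9117
  7        53.75        43.4816       304.3709
  8     1,053.75       827.0102     6,616.0812
  Σ                  1,160.9433     7,911.3899
P = 1,160.9433; Macaulay duration = 7,911.3899 / 1,160.9433 = 6.81462 half-year periods = 3.40731 years.
Modified duration = D_Mac / (1 + y) = 3.40731 / 1.03075 = 3.30566 years.

3.3057 years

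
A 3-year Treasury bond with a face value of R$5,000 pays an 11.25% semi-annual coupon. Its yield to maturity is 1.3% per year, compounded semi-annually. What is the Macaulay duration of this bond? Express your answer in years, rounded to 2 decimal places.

Periodic yield y = 0.0065. Discount each cash flow and weight by its period:
  t   CF        PV=CF/(1+0.0065)^t    t·PV
  1       281.25       279.4337       279.4337
  2       281.25       277.6291       555.2582
  3       281.25       275.8362       827.5085
  4       281.25       274.0548     1,096.2192
  5       281.25       272.2849     1,361.4247
  6     5,281.25     5,079.8870    30,479.3219
  Σ                  6,459.1257    34,599.1662
Price P = Σ PV = 6,459.1257.
Macaulay duration = Σ(t·PV) / P = 34,599.1662 / 6,459.1257 = 5.35663 half-year periods.
In years: 5.35663 / 2 = 2.67832 years.

2.68 years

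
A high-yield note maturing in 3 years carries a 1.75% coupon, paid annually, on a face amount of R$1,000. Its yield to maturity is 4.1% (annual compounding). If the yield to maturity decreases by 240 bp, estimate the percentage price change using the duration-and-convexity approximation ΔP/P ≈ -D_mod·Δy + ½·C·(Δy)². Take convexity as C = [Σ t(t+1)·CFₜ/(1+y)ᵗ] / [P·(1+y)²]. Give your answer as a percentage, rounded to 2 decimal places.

+7.11%

With y = 0.041:
  t   CF        PV=CF/(1+0.041)^t    t·PV        t(t+1)·PV
  1        17.50        16.8108        16.8108          33.6215
  2        17.50        16.1487        32.2973          96.8920
  3     1,017.50       901.9495     2,705.8485      10,823.3942
  Σ                    934.9089     2,754.9566      10,953.9077
P = 934.9089; D_Mac = 2.94676 yrs; D_mod = 2.83071 yrs; C = 10.81181.
Duration effect: -2.83071 × (-0.024) = +0.067937
Convexity effect: 0.5 × 10.81181 × (-0.024)² = +0.0031138
ΔP/P ≈ +0.067937 + 0.0031138 = +0.071051 = +7.1051%.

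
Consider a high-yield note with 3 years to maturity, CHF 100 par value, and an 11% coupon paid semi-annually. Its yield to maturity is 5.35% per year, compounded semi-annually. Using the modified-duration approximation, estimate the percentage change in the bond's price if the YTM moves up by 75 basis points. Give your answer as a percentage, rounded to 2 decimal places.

-1.95%

Periodic yield y = 0.02675. Modified duration first:
  t   CF        PV=CF/(1+0.02675)^t    t·PV
  1         5.50         5.3567         5.3567
  2         5.50         5.2171        10.4343
  3         5.50         5.0812        15.2437
  4         5.50         4.9488        19.7954
  5         5.50         4.8199        24.0996
  6       105.50        90.0460       540.2757
  Σ                    115.4698       615.2053
P = 115.4698; D_Mac = 5.32785 half-year periods = 2.66392 yrs; D_mod = 2.66392/(1+0.02675) = 2.59452 yrs.
ΔP/P ≈ -D_mod · Δy = -2.59452 × (+0.0075) = -0.019459 = -1.9459%.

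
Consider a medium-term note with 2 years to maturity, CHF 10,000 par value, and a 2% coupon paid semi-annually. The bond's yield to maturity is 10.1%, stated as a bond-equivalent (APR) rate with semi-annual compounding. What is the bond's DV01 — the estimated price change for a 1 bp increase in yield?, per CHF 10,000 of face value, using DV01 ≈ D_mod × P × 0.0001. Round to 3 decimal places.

Periodic yield y = 0.0505.
  t   CF        PV=CF/(1+0.0505)^t    t·PV
  1       100.00        95.1928        95.1928
  2       100.00        90.6166       181.2333
  3       100.00        86.2605       258.7814
  4    10,100.00     8,293.4866    33,173.9464
  Σ                  8,565.5565    33,709.1538
P = 8,565.5565; D_Mac = 3.93543 half-year periods = 1.96772 yrs; D_mod = 1.87312 yrs.
DV01 ≈ 1.87312 × 8,565.5565 × 0.0001 = 1.604434.

CHF 1.604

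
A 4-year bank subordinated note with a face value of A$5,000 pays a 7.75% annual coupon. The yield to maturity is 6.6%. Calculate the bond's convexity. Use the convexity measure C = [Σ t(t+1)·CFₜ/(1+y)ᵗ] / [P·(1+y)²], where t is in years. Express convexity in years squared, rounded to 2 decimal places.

With y = 0.066:
  t   CF        PV=CF/(1+0.066)^t    t·PV        t(t+1)·PV
  1       387.50       363.5084       363.5084         727.0169
  2       387.50       341.0023       682.0046       2,046.0137
  3       387.50       319.8896       959.6687       3,838.6750
  4     5,387.50     4,172.1361    16,688.5443      83,442.7215
  Σ                  5,196.5364    18,693.7261      90,054.4271
P = 5,196.5364.
Convexity = Σ t(t+1)·PV / [P·(1+y)²] = 90,054.4271 / (5,196.5364 × 1.136356) = 15.25024.

15.25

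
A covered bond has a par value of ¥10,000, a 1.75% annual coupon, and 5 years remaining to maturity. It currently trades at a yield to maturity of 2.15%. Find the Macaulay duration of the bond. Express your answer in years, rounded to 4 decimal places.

Periodic yield y = 0.0215. Discount each cash flow and weight by its year:
  t   CF        PV=CF/(1+0.0215)^t    t·PV
  1       175.00       171.3167       171.3167
  2       175.00       167.7109       335.4218
  3       175.00       164.1810       492.5430
  4       175.00       160.7254       642.9017
  5    10,175.00     9,148.3456    45,741.7280
  Σ                  9,812.2796    47,383.9113
Price P = Σ PV = 9,812.2796.
Macaulay duration = Σ(t·PV) / P = 47,383.9113 / 9,812.2796 = 4.82904 years.

4.8290 years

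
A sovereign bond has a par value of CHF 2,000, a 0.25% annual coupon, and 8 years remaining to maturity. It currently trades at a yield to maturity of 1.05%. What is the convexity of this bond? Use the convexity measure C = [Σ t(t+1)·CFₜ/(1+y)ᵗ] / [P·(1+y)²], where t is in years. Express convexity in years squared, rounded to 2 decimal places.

With y = 0.0105:
  t   CF        PV=CF/(1+0.0105)^t    t·PV        t(t+1)·PV
  1         5.00         4.9480         4.9480           9.8961
  2         5.00         4.8966         9.7933          29.3798
  3         5.00         4.8458        14.5373          58.1490
  4         5.00         4.7954        19.1816          95.9080
  5         5.00         4.7456        23.7279         142.3671
  6         5.00         4.6963        28.1776         197.2429
  7         5.00         4.6475        32.5322         260.2578
  8     2,005.00     1,844.2672    14,754.1373     132,787.2359
  Σ                  1,877.8423    14,887.0351     133,580.4366
P = 1,877.8423.
Convexity = Σ t(t+1)·PV / [P·(1+y)²] = 133,580.4366 / (1,877.8423 × 1.021110) = 69.66443.

69.66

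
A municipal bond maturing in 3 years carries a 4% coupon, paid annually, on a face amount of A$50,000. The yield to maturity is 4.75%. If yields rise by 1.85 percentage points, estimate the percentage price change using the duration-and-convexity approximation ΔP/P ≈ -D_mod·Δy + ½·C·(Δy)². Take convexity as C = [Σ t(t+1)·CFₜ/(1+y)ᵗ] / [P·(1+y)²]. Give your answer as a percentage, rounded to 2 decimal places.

With y = 0.0475:
  t   CF        PV=CF/(1+0.0475)^t    t·PV        t(t+1)·PV
  1     2,000.00     1,909.3079     1,909.3079       3,818.6158
  2     2,000.00     1,822.7283     3,645.4566      10,936.3697
  3    52,000.00    45,241.9430   135,725.8291     542,903.3166
  Σ                 48,973.9792   141,280.5936     557,658.3020
P = 48,973.9792; D_Mac = 2.88481 yrs; D_mod = 2.75399 yrs; C = 10.37755.
Duration effect: -2.75399 × (+0.0185) = -0.050949
Convexity effect: 0.5 × 10.37755 × (0.0185)² = +0.0017759
ΔP/P ≈ -0.050949 + 0.0017759 = -0.049173 = -4.9173%.

-4.92%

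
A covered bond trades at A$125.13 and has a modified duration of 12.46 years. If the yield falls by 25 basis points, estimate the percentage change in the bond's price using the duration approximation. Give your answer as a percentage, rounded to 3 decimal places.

Duration approximation: ΔP/P ≈ -D_mod · Δy = -12.46 × (-0.0025) = +0.031150.
As a percentage: +3.1150%.

+3.115%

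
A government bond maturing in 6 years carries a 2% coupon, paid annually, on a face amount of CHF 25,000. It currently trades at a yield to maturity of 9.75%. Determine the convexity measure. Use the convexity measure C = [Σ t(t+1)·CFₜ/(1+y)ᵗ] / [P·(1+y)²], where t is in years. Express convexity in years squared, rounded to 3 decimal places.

With y = 0.0975:
  t   CF        PV=CF/(1+0.0975)^t    t·PV        t(t+1)·PV
  1       500.00       455.5809       455.5809         911.1617
  2       500.00       415.1079       830.2157       2,490.6471
  3       500.00       378.2304     1,134.6912       4,538.7646
  4       500.00       344.6291     1,378.5162       6,892.5811
  5       500.00       314.0128     1,570.0640       9,420.3842
  6    25,500.00    14,591.9390    87,551.6343     612,861.4401
  Σ                 16,499.5000    92,920.7023     637,114.9788
P = 16,499.5000.
Convexity = Σ t(t+1)·PV / [P·(1+y)²] = 637,114.9788 / (16,499.5000 × 1.204506) = 32.05811.

32.058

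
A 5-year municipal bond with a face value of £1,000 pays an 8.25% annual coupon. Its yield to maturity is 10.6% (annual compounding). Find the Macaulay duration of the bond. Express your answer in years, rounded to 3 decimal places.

4.257 years

Periodic yield y = 0.106. Discount each cash flow and weight by its year:
  t   CF        PV=CF/(1+0.106)^t    t·PV
  1        82.50        74.5931        74.5931
  2        82.50        67.4441       134.8881
  3        82.50        60.9802       182.9405
  4        82.50        55.1358       220.5431
  5     1,082.50       654.1122     3,270.5612
  Σ                    912.2653     3,883.5260
Price P = Σ PV = 912.2653.
Macaulay duration = Σ(t·PV) / P = 3,883.5260 / 912.2653 = 4.25701 years.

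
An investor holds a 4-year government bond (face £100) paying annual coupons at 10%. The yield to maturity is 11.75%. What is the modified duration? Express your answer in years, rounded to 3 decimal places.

Periodic yield y = 0.1175. First find Macaulay duration:
  t   CF        PV=CF/(1+0.1175)^t    t·PV
  1        10.00         8.9485         8.9485
  2        10.00         8.0076        16.0153
  3        10.00         7.1657        21.4970
  4       110.00        70.5347       282.1386
  Σ                     94.6565       328.5995
P = 94.6565; Macaulay duration = 328.5995 / 94.6565 = 3.47149 years.
Modified duration = D_Mac / (1 + y) = 3.47149 / 1.1175 = 3.10648 years.

3.106 years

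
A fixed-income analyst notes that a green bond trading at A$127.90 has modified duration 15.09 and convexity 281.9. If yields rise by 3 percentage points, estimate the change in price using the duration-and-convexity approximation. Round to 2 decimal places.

-A$41.68

Duration effect: -D_mod·Δy = -15.09 × (+0.03) = -0.452700
Convexity effect: ½·C·(Δy)² = 0.5 × 281.9 × (0.03)² = +0.1268550
ΔP/P ≈ -0.452700 + 0.1268550 = -0.325845
ΔP ≈ 127.90 × (-0.325845) = -41.6755755.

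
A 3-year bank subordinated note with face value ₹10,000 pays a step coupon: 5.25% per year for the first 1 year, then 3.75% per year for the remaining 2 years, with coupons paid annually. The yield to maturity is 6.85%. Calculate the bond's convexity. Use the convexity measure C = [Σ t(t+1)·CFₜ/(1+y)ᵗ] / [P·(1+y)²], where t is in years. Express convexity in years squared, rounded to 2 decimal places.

With y = 0.0685:
  t   CF        PV=CF/(1+0.0685)^t    t·PV        t(t+1)·PV
  1       525.00       491.3430       491.3430         982.6860
  2       375.00       328.4598       656.9196       1,970.7588
  3    10,375.00     8,504.8082    25,514.4247     102,057.6989
  Σ                  9,324.6110    26,662.6873     105,011.1436
P = 9,324.6110.
Convexity = Σ t(t+1)·PV / [P·(1+y)²] = 105,011.1436 / (9,324.6110 × 1.141692) = 9.86406.

9.86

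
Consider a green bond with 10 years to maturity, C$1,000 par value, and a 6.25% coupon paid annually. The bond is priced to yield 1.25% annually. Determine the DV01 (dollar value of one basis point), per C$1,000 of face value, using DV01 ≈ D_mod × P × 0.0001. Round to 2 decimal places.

C$1.18

Periodic yield y = 0.0125.
  t   CF        PV=CF/(1+0.0125)^t    t·PV
  1        62.50        61.7284        61.7284
  2        62.50        60.9663       121.9326
  3        62.50        60.2136       180.6409
  4        62.50        59.4703       237.8811
  5        62.50        58.7361       293.6803
  6        62.50        58.0109       348.0656
  7        62.50        57.2947       401.0632
  8        62.50        56.5874       452.6992
  9        62.50        55.8888       502.9991
  10    1,062.50       938.3797     9,383.7973
  Σ                  1,467.2763    11,984.4879
P = 1,467.2763; D_Mac = 8.16785 yrs; D_mod = 8.06701 yrs.
DV01 ≈ 8.06701 × 1,467.2763 × 0.0001 = 1.183653.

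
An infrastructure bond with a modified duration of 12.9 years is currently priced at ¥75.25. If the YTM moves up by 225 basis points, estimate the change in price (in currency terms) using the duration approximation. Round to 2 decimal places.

Duration approximation: ΔP/P ≈ -D_mod · Δy = -12.9 × (+0.0225) = -0.290250.
ΔP ≈ 75.25 × (-0.290250) = -21.8413125.

-¥21.84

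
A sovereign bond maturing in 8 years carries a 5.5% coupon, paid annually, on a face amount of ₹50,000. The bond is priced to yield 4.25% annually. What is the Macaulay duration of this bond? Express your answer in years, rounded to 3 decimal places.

Periodic yield y = 0.0425. Discount each cash flow and weight by its year:
  t   CF        PV=CF/(1+0.0425)^t    t·PV
  1     2,750.00     2,637.8897     2,637.8897
  2     2,750.00     2,530.3498     5,060.6996
  3     2,750.00     2,427.1941     7,281.5822
  4     2,750.00     2,328.2437     9,312.9749
  5     2,750.00     2,233.3273    11,166.6365
  6     2,750.00     2,142.2804    12,853.6823
  7     2,750.00     2,054.9452    14,384.6165
  8    52,750.00    37,810.6336   302,485.0687
  Σ                 54,164.8638   365,183.1504
Price P = Σ PV = 54,164.8638.
Macaulay duration = Σ(t·PV) / P = 365,183.1504 / 54,164.8638 = 6.74207 years.

6.742 years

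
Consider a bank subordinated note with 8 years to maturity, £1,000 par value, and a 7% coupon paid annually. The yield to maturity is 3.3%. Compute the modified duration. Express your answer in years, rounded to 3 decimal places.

Periodic yield y = 0.033. First find Macaulay duration:
  t   CF        PV=CF/(1+0.033)^t    t·PV
  1        70.00        67.7638        67.7638
  2        70.00        65.5990       131.1981
  3        70.00        63.5034       190.5102
  4        70.00        61.4747       245.8990
  5        70.00        59.5109       297.5544
  6        70.00        57.6098       345.6586
  7        70.00        55.7694       390.3856
  8     1,070.00       825.2418     6,601.9342
  Σ                  1,256.4728     8,270.9040
P = 1,256.4728; Macaulay duration = 8,270.9040 / 1,256.4728 = 6.58264 years.
Modified duration = D_Mac / (1 + y) = 6.58264 / 1.033 = 6.37235 years.

6.372 years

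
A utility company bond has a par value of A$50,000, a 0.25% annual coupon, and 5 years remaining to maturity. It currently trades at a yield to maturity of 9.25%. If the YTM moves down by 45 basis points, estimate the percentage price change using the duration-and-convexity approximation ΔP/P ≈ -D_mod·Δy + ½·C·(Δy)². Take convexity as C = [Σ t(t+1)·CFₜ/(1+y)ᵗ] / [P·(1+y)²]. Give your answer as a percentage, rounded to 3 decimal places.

With y = 0.0925:
  t   CF        PV=CF/(1+0.0925)^t    t·PV        t(t+1)·PV
  1       125.00       114.4165       114.4165         228.8330
  2       125.00       104.7290       209.4581         628.3742
  3       125.00        95.8618       287.5855       1,150.3419
  4       125.00        87.7454       350.9815       1,754.9075
  5    50,125.00    32,206.7689   161,033.8447     966,203.0679
  Σ                 32,609.5216   161,996.2862     969,965.5244
P = 32,609.5216; D_Mac = 4.96776 yrs; D_mod = 4.54715 yrs; C = 24.92120.
Duration effect: -4.54715 × (-0.0045) = +0.020462
Convexity effect: 0.5 × 24.92120 × (-0.0045)² = +0.0002523
ΔP/P ≈ +0.020462 + 0.0002523 = +0.020714 = +2.0714%.

+2.071%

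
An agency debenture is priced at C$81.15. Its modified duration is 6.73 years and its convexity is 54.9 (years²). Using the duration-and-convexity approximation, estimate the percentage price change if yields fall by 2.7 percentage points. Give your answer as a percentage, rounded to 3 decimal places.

+20.172%

Duration effect: -D_mod·Δy = -6.73 × (-0.027) = +0.181710
Convexity effect: ½·C·(Δy)² = 0.5 × 54.9 × (-0.027)² = +0.02001105
ΔP/P ≈ +0.181710 + 0.02001105 = +0.20172105
= +20.172105%.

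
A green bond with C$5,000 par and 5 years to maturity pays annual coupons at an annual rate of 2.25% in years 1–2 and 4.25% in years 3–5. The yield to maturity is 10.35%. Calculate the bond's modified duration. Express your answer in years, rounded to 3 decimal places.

4.249 years

Periodic yield y = 0.1035. First find Macaulay duration:
  t   CF        PV=CF/(1+0.1035)^t    t·PV
  1       112.50       101.9483       101.9483
  2       112.50        92.3864       184.7727
  3       212.50       158.1401       474.4202
  4       212.50       143.3077       573.2309
  5     5,212.50     3,185.5497    15,927.7483
  Σ                  3,681.3322    17,262.1205
P = 3,681.3322; Macaulay duration = 17,262.1205 / 3,681.3322 = 4.68910 years.
Modified duration = D_Mac / (1 + y) = 4.68910 / 1.1035 = 4.24929 years.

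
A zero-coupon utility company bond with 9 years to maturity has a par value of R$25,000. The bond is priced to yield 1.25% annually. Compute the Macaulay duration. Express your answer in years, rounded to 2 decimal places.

A zero-coupon bond has a single cash flow at maturity, so its Macaulay duration equals its maturity: 9 years.

9.00 years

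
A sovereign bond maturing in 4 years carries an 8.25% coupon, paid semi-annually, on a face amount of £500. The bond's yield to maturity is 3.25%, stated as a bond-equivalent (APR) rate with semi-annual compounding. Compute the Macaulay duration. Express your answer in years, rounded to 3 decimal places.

3.536 years

Periodic yield y = 0.01625. Discount each cash flow and weight by its period:
  t   CF        PV=CF/(1+0.01625)^t    t·PV
  1       20.625        20.2952        20.2952
  2       20.625        19.9707        39.9414
  3       20.625        19.6513        58.9540
  4       20.625        19.3371        77.3485
  5       20.625        19.0279        95.1396
  6       20.625        18.7237       112.3419
  7       20.625        18.4243       128.9698
  8      520.625       457.6364     3,661.0911
  Σ                    593.0666     4,194.0815
Price P = Σ PV = 593.0666.
Macaulay duration = Σ(t·PV) / P = 4,194.0815 / 593.0666 = 7.07186 half-year periods.
In years: 7.07186 / 2 = 3.53593 years.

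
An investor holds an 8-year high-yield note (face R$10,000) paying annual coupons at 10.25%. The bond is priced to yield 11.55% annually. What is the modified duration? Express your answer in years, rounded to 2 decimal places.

5.15 years

Periodic yield y = 0.1155. First find Macaulay duration:
  t   CF        PV=CF/(1+0.1155)^t    t·PV
  1     1,025.00       918.8705       918.8705
  2     1,025.00       823.7297     1,647.4594
  3     1,025.00       738.4399     2,215.3196
  4     1,025.00       661.9811     2,647.9243
  5     1,025.00       593.4389     2,967.1944
  6     1,025.00       531.9936     3,191.9617
  7     1,025.00       476.9105     3,338.3732
  8    11,025.00     4,598.5615    36,788.4922
  Σ                  9,343.9256    53,715.5951
P = 9,343.9256; Macaulay duration = 53,715.5951 / 9,343.9256 = 5.74872 years.
Modified duration = D_Mac / (1 + y) = 5.74872 / 1.1155 = 5.15349 years.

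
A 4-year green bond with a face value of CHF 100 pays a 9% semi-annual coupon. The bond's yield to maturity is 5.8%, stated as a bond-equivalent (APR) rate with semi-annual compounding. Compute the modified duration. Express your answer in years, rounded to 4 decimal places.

Periodic yield y = 0.029. First find Macaulay duration:
  t   CF        PV=CF/(1+0.029)^t    t·PV
  1         4.50         4.3732         4.3732
  2         4.50         4.2499         8.4999
  3         4.50         4.1302        12.3905
  4         4.50         4.0138        16.0550
  5         4.50         3.9006        19.5032
  6         4.50         3.7907        22.7442
  7         4.50         3.6839        25.7871
  8       104.50        83.1368       665.0944
  Σ                    111.2790       774.4475
P = 111.2790; Macaulay duration = 774.4475 / 111.2790 = 6.95951 half-year periods = 3.47975 years.
Modified duration = D_Mac / (1 + y) = 3.47975 / 1.029 = 3.38169 years.

3.3817 years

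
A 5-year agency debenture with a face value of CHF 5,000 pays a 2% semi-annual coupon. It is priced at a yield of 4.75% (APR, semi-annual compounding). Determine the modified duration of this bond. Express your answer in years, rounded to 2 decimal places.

Periodic yield y = 0.02375. First find Macaulay duration:
  t   CF        PV=CF/(1+0.02375)^t    t·PV
  1        50.00        48.8400        48.8400
  2        50.00        47.7070        95.4140
  3        50.00        46.6003       139.8008
  4        50.00        45.5192       182.0767
  5        50.00        44.4632       222.3159
  6        50.00        43.4317       260.5900
  7        50.00        42.4241       296.9687
  8        50.00        41.4399       331.5192
  9        50.00        40.4785       364.3068
  10    5,050.00     3,993.4866    39,934.8659
  Σ                  4,394.3904    41,876.6979
P = 4,394.3904; Macaulay duration = 41,876.6979 / 4,394.3904 = 9.52958 half-year periods = 4.76479 years.
Modified duration = D_Mac / (1 + y) = 4.76479 / 1.02375 = 4.65425 years.

4.65 years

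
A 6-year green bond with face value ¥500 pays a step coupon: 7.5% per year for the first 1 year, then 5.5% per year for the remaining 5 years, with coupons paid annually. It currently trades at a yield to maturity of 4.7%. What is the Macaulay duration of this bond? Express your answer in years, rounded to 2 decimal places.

Periodic yield y = 0.047. Discount each cash flow and weight by its year:
  t   CF        PV=CF/(1+0.047)^t    t·PV
  1        37.50        35.8166        35.8166
  2        27.50        25.0865        50.1729
  3        27.50        23.9603        71.8810
  4        27.50        22.8847        91.5390
  5        27.50        21.8574       109.2872
  6       527.50       400.4445     2,402.6672
  Σ                    530.0501     2,761.3639
Price P = Σ PV = 530.0501.
Macaulay duration = Σ(t·PV) / P = 2,761.3639 / 530.0501 = 5.20963 years.

5.21 years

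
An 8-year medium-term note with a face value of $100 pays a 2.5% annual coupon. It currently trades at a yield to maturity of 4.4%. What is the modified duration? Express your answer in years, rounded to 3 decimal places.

Periodic yield y = 0.044. First find Macaulay duration:
  t   CF        PV=CF/(1+0.044)^t    t·PV
  1         2.50         2.3946         2.3946
  2         2.50         2.2937         4.5874
  3         2.50         2.1970         6.5911
  4         2.50         2.1044         8.4178
  5         2.50         2.0158        10.0788
  6         2.50         1.9308        11.5848
  7         2.50         1.8494        12.9460
  8       102.50        72.6306       581.0451
  Σ                     87.4165       637.6456
P = 87.4165; Macaulay duration = 637.6456 / 87.4165 = 7.29434 years.
Modified duration = D_Mac / (1 + y) = 7.29434 / 1.044 = 6.98692 years.

6.987 years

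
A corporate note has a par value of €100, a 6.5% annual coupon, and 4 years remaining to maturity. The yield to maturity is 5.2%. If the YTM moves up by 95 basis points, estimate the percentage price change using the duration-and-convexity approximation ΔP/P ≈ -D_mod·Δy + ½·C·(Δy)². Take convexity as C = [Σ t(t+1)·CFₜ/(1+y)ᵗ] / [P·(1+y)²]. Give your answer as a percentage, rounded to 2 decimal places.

-3.23%

With y = 0.052:
  t   CF        PV=CF/(1+0.052)^t    t·PV        t(t+1)·PV
  1         6.50         6.1787         6.1787          12.3574
  2         6.50         5.8733        11.7466          35.2398
  3         6.50         5.5830        16.7489          66.9958
  4       106.50        86.9534       347.8137       1,739.0683
  Σ                    104.5884       382.4879       1,853.6613
P = 104.5884; D_Mac = 3.65708 yrs; D_mod = 3.47631 yrs; C = 16.01457.
Duration effect: -3.47631 × (+0.0095) = -0.033025
Convexity effect: 0.5 × 16.01457 × (0.0095)² = +0.0007227
ΔP/P ≈ -0.033025 + 0.0007227 = -0.032302 = -3.2302%.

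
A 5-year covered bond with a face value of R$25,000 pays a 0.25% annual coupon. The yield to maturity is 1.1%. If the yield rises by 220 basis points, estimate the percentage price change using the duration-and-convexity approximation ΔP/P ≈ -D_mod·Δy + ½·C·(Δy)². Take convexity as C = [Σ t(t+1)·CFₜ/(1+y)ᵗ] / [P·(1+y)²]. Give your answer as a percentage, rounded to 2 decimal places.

With y = 0.011:
  t   CF        PV=CF/(1+0.011)^t    t·PV        t(t+1)·PV
  1        62.50        61.8200        61.8200         123.6400
  2        62.50        61.1474       122.2947         366.8842
  3        62.50        60.4821       181.4462         725.7847
  4        62.50        59.8240       239.2960       1,196.4799
  5    25,062.50    23,728.4086   118,642.0429     711,852.2576
  Σ                 23,971.6820   119,246.8998     714,265.0463
P = 23,971.6820; D_Mac = 4.97449 yrs; D_mod = 4.92037 yrs; C = 29.15134.
Duration effect: -4.92037 × (+0.022) = -0.108248
Convexity effect: 0.5 × 29.15134 × (0.022)² = +0.0070546
ΔP/P ≈ -0.108248 + 0.0070546 = -0.101193 = -10.1193%.

-10.12%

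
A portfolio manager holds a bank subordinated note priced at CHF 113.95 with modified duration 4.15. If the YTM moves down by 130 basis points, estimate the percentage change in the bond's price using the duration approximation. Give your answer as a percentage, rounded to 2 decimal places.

Duration approximation: ΔP/P ≈ -D_mod · Δy = -4.15 × (-0.013) = +0.053950.
As a percentage: +5.3950%.

+5.40%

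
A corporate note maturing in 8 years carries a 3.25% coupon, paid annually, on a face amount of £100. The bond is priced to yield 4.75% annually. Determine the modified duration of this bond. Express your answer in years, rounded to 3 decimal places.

6.797 years

Periodic yield y = 0.0475. First find Macaulay duration:
  t   CF        PV=CF/(1+0.0475)^t    t·PV
  1         3.25         3.1026         3.1026
  2         3.25         2.9619         5.9239
  3         3.25         2.8276         8.4829
  4         3.25         2.6994        10.7976
  5         3.25         2.5770        12.8850
  6         3.25         2.4601        14.7608
  7         3.25         2.3486        16.4401
  8       103.25        71.2292       569.8333
  Σ                     90.2064       642.2260
P = 90.2064; Macaulay duration = 642.2260 / 90.2064 = 7.11951 years.
Modified duration = D_Mac / (1 + y) = 7.11951 / 1.0475 = 6.79667 years.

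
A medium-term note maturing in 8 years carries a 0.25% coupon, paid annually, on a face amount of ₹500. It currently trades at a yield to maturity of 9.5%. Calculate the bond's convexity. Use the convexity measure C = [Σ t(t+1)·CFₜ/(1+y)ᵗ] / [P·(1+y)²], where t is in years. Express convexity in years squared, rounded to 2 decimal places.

With y = 0.095:
  t   CF        PV=CF/(1+0.095)^t    t·PV        t(t+1)·PV
  1         1.25         1.1416         1.1416           2.2831
  2         1.25         1.0425         2.0850           6.2551
  3         1.25         0.9521         2.8562          11.4248
  4         1.25         0.8695         3.4779          17.3894
  5         1.25         0.7940         3.9702          23.8210
  6         1.25         0.7251         4.3509          30.4561
  7         1.25         0.6622         4.6356          37.0851
  8       501.25       242.5166     1,940.1326      17,461.1936
  Σ                    248.7036     1,962.6500      17,589.9082
P = 248.7036.
Convexity = Σ t(t+1)·PV / [P·(1+y)²] = 17,589.9082 / (248.7036 × 1.199025) = 58.98659.

58.99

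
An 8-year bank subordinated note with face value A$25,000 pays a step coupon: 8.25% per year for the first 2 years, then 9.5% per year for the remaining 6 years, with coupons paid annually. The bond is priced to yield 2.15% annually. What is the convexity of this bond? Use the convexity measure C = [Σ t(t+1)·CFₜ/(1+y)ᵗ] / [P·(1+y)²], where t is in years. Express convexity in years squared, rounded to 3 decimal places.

With y = 0.0215:
  t   CF        PV=CF/(1+0.0215)^t    t·PV        t(t+1)·PV
  1     2,062.50     2,019.0896     2,019.0896       4,038.1791
  2     2,062.50     1,976.5928     3,953.1857      11,859.5570
  3     2,375.00     2,228.1709     6,684.5127      26,738.0510
  4     2,375.00     2,181.2735     8,725.0941      43,625.4707
  5     2,375.00     2,135.3632    10,676.8161      64,060.8968
  6     2,375.00     2,090.4192    12,542.5153      87,797.6069
  7     2,375.00     2,046.4212    14,324.9481     114,599.5848
  8    27,375.00    23,091.2349   184,729.8796   1,662,568.9161
  Σ                 37,768.5654   243,656.0412   2,015,288.2623
P = 37,768.5654.
Convexity = Σ t(t+1)·PV / [P·(1+y)²] = 2,015,288.2623 / (37,768.5654 × 1.043462) = 51.13638.

51.136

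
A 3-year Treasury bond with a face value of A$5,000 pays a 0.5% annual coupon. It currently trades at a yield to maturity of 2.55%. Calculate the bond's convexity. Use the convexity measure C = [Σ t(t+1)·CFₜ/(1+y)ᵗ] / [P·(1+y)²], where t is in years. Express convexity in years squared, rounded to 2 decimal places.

11.33

With y = 0.0255:
  t   CF        PV=CF/(1+0.0255)^t    t·PV        t(t+1)·PV
  1        25.00        24.3784        24.3784          48.7567
  2        25.00        23.7722        47.5443         142.6330
  3     5,025.00     4,659.3901    13,978.1703      55,912.6811
  Σ                  4,707.5406    14,050.0930      56,104.0708
P = 4,707.5406.
Convexity = Σ t(t+1)·PV / [P·(1+y)²] = 56,104.0708 / (4,707.5406 × 1.051650) = 11.33258.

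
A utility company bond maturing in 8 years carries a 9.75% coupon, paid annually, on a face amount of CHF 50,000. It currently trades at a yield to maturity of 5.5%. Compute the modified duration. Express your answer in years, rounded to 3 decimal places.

5.839 years

Periodic yield y = 0.055. First find Macaulay duration:
  t   CF        PV=CF/(1+0.055)^t    t·PV
  1     4,875.00     4,620.8531     4,620.8531
  2     4,875.00     4,379.9555     8,759.9111
  3     4,875.00     4,151.6166    12,454.8498
  4     4,875.00     3,935.1816    15,740.7265
  5     4,875.00     3,730.0300    18,650.1499
  6     4,875.00     3,535.5734    21,213.4406
  7     4,875.00     3,351.2544    23,458.7811
  8    54,875.00    35,756.4880   286,051.9042
  Σ                 63,460.9527   390,950.6163
P = 63,460.9527; Macaulay duration = 390,950.6163 / 63,460.9527 = 6.16049 years.
Modified duration = D_Mac / (1 + y) = 6.16049 / 1.055 = 5.83933 years.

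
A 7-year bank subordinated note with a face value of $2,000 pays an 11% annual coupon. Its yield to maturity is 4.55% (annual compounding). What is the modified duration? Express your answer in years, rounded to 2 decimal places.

Periodic yield y = 0.0455. First find Macaulay duration:
  t   CF        PV=CF/(1+0.0455)^t    t·PV
  1       220.00       210.4256       210.4256
  2       220.00       201.2679       402.5359
  3       220.00       192.5088       577.5264
  4       220.00       184.1308       736.5234
  5       220.00       176.1175       880.5875
  6       220.00       168.4529     1,010.7173
  7     2,220.00     1,625.8659    11,381.0611
  Σ                  2,758.7695    15,199.3771
P = 2,758.7695; Macaulay duration = 15,199.3771 / 2,758.7695 = 5.50948 years.
Modified duration = D_Mac / (1 + y) = 5.50948 / 1.0455 = 5.26971 years.

5.27 years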